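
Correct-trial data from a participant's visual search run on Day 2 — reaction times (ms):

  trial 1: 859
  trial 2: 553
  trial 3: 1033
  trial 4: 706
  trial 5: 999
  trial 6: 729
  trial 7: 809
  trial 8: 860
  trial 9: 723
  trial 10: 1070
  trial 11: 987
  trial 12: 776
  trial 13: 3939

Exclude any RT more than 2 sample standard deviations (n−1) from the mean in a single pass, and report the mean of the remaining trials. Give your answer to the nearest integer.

n = 13, ΣRT = 14043, M = 1080.231
Σ(x−M)² = 9122752.31; s = √(9122752.31/12) = 871.911
Cutoffs: 1080.231 ± 2·871.911 → [-663.6, 2824.1]
Outside: 3939 → excluded.
Retained (n=12): Σ = 10104, mean = 10104/12 = 842.000

842 ms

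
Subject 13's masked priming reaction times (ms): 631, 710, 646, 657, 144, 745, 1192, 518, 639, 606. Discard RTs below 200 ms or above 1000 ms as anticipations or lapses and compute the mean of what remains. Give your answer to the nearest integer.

644 ms

Excluded: 144, 1192
Retained (n=8): Σ = 5152
Mean = 5152/8 = 644.0000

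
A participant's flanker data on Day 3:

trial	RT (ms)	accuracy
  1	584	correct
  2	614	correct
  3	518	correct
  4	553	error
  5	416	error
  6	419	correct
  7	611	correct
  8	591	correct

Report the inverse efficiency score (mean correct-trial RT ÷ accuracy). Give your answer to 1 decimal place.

Correct trials (n=6): 584, 614, 518, 419, 611, 591
Mean correct RT = 3337/6 = 556.1667 ms
Proportion correct = 6/8
IES = 556.1667 / (6/8) = 741.556 ms

741.6 ms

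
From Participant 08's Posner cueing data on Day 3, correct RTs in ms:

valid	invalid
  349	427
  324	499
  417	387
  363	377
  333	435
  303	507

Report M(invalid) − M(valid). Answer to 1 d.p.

M(valid) = 2089/6 = 348.167
M(invalid) = 2632/6 = 438.667
Difference = 438.667 − 348.167 = 90.500 ms

90.5 ms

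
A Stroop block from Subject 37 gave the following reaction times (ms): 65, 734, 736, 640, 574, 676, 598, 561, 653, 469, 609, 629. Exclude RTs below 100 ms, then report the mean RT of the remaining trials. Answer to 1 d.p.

625.4 ms

Excluded: 65
Retained (n=11): Σ = 6879
Mean = 6879/11 = 625.3636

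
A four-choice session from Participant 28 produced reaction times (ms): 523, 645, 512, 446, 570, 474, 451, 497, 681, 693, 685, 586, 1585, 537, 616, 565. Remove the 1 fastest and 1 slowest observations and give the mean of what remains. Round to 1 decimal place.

Sorted: 446, 451, 474, 497, 512, 523, 537, 565, 570, 586, 616, 645, 681, 685, 693, 1585
Drop lowest 1 (446) and highest 1 (1585)
Remaining (n=14): Σ = 8035, mean = 8035/14 = 573.929

573.9 ms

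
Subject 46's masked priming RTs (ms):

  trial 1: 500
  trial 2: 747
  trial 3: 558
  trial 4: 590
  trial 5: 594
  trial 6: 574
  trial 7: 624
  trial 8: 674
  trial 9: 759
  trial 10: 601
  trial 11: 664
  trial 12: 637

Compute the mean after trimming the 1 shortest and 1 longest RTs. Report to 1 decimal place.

Sorted: 500, 558, 574, 590, 594, 601, 624, 637, 664, 674, 747, 759
Drop lowest 1 (500) and highest 1 (759)
Remaining (n=10): Σ = 6263, mean = 6263/10 = 626.300

626.3 ms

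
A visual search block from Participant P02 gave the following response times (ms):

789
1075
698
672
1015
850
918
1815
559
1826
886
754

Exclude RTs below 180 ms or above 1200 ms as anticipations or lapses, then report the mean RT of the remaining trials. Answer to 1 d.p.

Excluded: 1815, 1826
Retained (n=10): Σ = 8216
Mean = 8216/10 = 821.6000

821.6 ms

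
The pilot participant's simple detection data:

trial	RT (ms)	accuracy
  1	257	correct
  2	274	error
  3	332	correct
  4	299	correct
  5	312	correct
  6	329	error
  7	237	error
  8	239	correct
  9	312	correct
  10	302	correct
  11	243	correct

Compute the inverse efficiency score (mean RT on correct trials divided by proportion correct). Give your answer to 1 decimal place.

394.6 ms

Correct trials (n=8): 257, 332, 299, 312, 239, 312, 302, 243
Mean correct RT = 2296/8 = 287.0000 ms
Proportion correct = 8/11
IES = 287.0000 / (8/11) = 394.625 ms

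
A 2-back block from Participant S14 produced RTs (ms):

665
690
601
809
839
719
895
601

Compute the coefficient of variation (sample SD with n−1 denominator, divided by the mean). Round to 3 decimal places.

n = 8, Σ = 5819, M = 727.3750
Σ(x−M)² = 84519.875; s = √(84519.875/7) = 109.8830
CV = 109.8830 / 727.3750 = 0.15107

0.151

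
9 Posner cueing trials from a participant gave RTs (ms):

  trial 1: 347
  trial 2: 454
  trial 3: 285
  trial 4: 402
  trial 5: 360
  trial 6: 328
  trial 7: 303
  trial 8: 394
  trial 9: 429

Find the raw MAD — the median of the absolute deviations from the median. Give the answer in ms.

42 ms

Sorted: 285, 303, 328, 347, 360, 394, 402, 429, 454 → median = 360
|x − 360|: 13, 94, 75, 42, 0, 32, 57, 34, 69
Sorted deviations: 0, 13, 32, 34, 42, 57, 69, 75, 94 → MAD = 42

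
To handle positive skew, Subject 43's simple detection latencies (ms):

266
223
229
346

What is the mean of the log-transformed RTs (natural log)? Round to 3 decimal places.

5.568

ln(RT): 5.5835, 5.4072, 5.4337, 5.8464
Σ ln(RT) = 22.2708
Mean = 22.2708/4 = 5.56771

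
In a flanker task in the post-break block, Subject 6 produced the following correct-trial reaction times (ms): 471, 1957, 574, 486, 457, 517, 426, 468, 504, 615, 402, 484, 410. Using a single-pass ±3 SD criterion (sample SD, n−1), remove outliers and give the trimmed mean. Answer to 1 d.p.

484.5 ms

n = 13, ΣRT = 7771, M = 597.769
Σ(x−M)² = 2044936.31; s = √(2044936.31/12) = 412.809
Cutoffs: 597.769 ± 3·412.809 → [-640.7, 1836.2]
Outside: 1957 → excluded.
Retained (n=12): Σ = 5814, mean = 5814/12 = 484.500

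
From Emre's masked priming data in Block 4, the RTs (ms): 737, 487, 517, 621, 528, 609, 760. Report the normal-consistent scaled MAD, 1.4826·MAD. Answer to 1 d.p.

Sorted: 487, 517, 528, 609, 621, 737, 760 → median = 609
|x − 609| sorted: 0, 12, 81, 92, 122, 128, 151 → MAD = 92
Robust SD ≈ 1.4826 × 92 = 136.399

136.4 ms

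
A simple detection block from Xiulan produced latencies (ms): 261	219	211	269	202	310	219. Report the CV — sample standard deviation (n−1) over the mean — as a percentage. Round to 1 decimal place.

n = 7, Σ = 1691, M = 241.5714
Σ(x−M)² = 9331.714; s = √(9331.714/6) = 39.4371
CV = 39.4371 / 241.5714 = 0.16325 = 16.325%

16.3%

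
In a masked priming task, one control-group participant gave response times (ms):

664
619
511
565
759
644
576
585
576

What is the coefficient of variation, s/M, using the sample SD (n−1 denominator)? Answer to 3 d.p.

0.117

n = 9, Σ = 5499, M = 611.0000
Σ(x−M)² = 41108.000; s = √(41108.000/8) = 71.6833
CV = 71.6833 / 611.0000 = 0.11732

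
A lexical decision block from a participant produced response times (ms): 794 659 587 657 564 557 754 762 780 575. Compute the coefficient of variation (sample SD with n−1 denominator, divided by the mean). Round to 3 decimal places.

n = 10, Σ = 6689, M = 668.9000
Σ(x−M)² = 83192.900; s = √(83192.900/9) = 96.1439
CV = 96.1439 / 668.9000 = 0.14373

0.144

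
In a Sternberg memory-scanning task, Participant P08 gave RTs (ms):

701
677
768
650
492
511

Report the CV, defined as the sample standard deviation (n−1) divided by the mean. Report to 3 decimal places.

n = 6, Σ = 3799, M = 633.1667
Σ(x−M)² = 59838.833; s = √(59838.833/5) = 109.3973
CV = 109.3973 / 633.1667 = 0.17278

0.173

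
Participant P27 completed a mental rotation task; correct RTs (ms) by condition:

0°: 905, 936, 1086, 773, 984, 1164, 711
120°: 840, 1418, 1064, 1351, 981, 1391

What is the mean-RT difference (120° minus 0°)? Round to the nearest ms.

M(0°) = 6559/7 = 937.000
M(120°) = 7045/6 = 1174.167
Difference = 1174.167 − 937.000 = 237.167 ms

237 ms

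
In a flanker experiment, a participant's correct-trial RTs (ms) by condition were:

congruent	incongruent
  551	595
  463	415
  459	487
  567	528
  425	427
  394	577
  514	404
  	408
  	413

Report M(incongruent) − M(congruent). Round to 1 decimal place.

M(congruent) = 3373/7 = 481.857
M(incongruent) = 4254/9 = 472.667
Difference = 472.667 − 481.857 = -9.190 ms

-9.2 ms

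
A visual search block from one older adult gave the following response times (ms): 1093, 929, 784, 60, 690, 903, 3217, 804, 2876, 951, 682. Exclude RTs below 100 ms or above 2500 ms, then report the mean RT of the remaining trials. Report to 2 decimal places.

Excluded: 60, 2876, 3217
Retained (n=8): Σ = 6836
Mean = 6836/8 = 854.5000

854.50 ms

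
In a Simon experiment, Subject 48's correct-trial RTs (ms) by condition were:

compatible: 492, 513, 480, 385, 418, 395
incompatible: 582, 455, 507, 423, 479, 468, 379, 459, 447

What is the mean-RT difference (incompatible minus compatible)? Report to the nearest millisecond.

M(compatible) = 2683/6 = 447.167
M(incompatible) = 4199/9 = 466.556
Difference = 466.556 − 447.167 = 19.389 ms

19 ms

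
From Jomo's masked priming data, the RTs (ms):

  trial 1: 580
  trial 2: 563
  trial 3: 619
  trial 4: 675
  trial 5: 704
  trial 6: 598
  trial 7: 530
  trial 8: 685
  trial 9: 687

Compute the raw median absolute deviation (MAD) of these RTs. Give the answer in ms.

Sorted: 530, 563, 580, 598, 619, 675, 685, 687, 704 → median = 619
|x − 619|: 39, 56, 0, 56, 85, 21, 89, 66, 68
Sorted deviations: 0, 21, 39, 56, 56, 66, 68, 85, 89 → MAD = 56

56 ms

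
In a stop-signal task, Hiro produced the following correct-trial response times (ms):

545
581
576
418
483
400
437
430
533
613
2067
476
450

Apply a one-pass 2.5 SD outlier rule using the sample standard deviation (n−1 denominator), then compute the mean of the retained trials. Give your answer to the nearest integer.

495 ms

n = 13, ΣRT = 8009, M = 616.077
Σ(x−M)² = 2337506.92; s = √(2337506.92/12) = 441.353
Cutoffs: 616.077 ± 2.5·441.353 → [-487.3, 1719.5]
Outside: 2067 → excluded.
Retained (n=12): Σ = 5942, mean = 5942/12 = 495.167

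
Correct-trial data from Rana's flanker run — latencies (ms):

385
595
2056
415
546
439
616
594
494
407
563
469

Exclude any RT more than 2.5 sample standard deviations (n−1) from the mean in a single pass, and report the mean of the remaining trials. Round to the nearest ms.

502 ms

n = 12, ΣRT = 7579, M = 631.583
Σ(x−M)² = 2284584.92; s = √(2284584.92/11) = 455.730
Cutoffs: 631.583 ± 2.5·455.730 → [-507.7, 1770.9]
Outside: 2056 → excluded.
Retained (n=11): Σ = 5523, mean = 5523/11 = 502.091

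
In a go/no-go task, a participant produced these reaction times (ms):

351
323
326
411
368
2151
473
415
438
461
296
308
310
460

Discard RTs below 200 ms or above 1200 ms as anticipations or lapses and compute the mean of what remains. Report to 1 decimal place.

380.0 ms

Excluded: 2151
Retained (n=13): Σ = 4940
Mean = 4940/13 = 380.0000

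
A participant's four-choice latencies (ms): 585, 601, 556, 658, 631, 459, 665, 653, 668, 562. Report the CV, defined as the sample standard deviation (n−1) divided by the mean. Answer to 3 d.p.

0.109

n = 10, Σ = 6038, M = 603.8000
Σ(x−M)² = 39325.600; s = √(39325.600/9) = 66.1023
CV = 66.1023 / 603.8000 = 0.10948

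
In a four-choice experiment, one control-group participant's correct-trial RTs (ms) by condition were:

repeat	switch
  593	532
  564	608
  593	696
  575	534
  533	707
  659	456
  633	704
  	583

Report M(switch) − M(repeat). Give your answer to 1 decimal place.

9.6 ms

M(repeat) = 4150/7 = 592.857
M(switch) = 4820/8 = 602.500
Difference = 602.500 − 592.857 = 9.643 ms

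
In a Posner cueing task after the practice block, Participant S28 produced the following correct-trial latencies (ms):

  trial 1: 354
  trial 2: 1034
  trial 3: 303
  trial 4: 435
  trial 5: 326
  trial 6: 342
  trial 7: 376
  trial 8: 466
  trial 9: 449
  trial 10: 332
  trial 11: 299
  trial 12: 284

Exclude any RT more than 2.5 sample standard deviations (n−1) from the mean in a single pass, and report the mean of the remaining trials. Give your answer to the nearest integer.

n = 12, ΣRT = 5000, M = 416.667
Σ(x−M)² = 455826.67; s = √(455826.67/11) = 203.565
Cutoffs: 416.667 ± 2.5·203.565 → [-92.2, 925.6]
Outside: 1034 → excluded.
Retained (n=11): Σ = 3966, mean = 3966/11 = 360.545

361 ms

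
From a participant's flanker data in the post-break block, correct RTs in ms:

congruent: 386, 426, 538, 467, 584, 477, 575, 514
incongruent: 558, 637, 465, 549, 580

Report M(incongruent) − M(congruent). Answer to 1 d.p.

61.9 ms

M(congruent) = 3967/8 = 495.875
M(incongruent) = 2789/5 = 557.800
Difference = 557.800 − 495.875 = 61.925 ms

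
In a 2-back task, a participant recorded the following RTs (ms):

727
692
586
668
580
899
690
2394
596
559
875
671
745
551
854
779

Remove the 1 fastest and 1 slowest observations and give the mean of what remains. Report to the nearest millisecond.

Sorted: 551, 559, 580, 586, 596, 668, 671, 690, 692, 727, 745, 779, 854, 875, 899, 2394
Drop lowest 1 (551) and highest 1 (2394)
Remaining (n=14): Σ = 9921, mean = 9921/14 = 708.643

709 ms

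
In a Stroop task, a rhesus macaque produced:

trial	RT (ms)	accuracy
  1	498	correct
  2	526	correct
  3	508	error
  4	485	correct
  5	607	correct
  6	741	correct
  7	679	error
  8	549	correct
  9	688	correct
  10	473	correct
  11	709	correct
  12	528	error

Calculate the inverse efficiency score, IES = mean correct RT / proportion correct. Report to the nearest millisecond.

782 ms

Correct trials (n=9): 498, 526, 485, 607, 741, 549, 688, 473, 709
Mean correct RT = 5276/9 = 586.2222 ms
Proportion correct = 9/12
IES = 586.2222 / (9/12) = 781.630 ms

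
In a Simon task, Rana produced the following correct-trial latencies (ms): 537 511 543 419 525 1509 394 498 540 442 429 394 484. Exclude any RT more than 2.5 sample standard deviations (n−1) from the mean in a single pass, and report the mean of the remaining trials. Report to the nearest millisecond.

476 ms

n = 13, ΣRT = 7225, M = 555.769
Σ(x−M)² = 1020910.31; s = √(1020910.31/12) = 291.678
Cutoffs: 555.769 ± 2.5·291.678 → [-173.4, 1285.0]
Outside: 1509 → excluded.
Retained (n=12): Σ = 5716, mean = 5716/12 = 476.333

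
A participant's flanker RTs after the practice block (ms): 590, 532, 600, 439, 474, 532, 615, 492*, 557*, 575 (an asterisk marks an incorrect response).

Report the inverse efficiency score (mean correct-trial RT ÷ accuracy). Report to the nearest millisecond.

Correct trials (n=8): 590, 532, 600, 439, 474, 532, 615, 575
Mean correct RT = 4357/8 = 544.6250 ms
Proportion correct = 8/10
IES = 544.6250 / (8/10) = 680.781 ms

681 ms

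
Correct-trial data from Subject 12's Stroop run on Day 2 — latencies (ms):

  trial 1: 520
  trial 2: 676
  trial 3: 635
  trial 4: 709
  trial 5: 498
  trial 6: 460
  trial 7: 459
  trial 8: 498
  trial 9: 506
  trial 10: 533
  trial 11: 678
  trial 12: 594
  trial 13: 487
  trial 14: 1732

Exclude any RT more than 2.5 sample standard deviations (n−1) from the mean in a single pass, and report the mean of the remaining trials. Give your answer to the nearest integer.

558 ms

n = 14, ΣRT = 8985, M = 641.786
Σ(x−M)² = 1374764.36; s = √(1374764.36/13) = 325.194
Cutoffs: 641.786 ± 2.5·325.194 → [-171.2, 1454.8]
Outside: 1732 → excluded.
Retained (n=13): Σ = 7253, mean = 7253/13 = 557.923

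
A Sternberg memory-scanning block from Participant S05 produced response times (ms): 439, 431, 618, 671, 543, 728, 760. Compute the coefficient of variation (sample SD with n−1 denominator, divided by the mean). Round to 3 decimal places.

n = 7, Σ = 4190, M = 598.5714
Σ(x−M)² = 105065.714; s = √(105065.714/6) = 132.3290
CV = 132.3290 / 598.5714 = 0.22107

0.221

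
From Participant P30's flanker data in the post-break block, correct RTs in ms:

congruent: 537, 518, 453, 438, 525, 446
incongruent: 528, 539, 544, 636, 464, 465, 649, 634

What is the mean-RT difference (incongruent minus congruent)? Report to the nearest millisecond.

71 ms

M(congruent) = 2917/6 = 486.167
M(incongruent) = 4459/8 = 557.375
Difference = 557.375 − 486.167 = 71.208 ms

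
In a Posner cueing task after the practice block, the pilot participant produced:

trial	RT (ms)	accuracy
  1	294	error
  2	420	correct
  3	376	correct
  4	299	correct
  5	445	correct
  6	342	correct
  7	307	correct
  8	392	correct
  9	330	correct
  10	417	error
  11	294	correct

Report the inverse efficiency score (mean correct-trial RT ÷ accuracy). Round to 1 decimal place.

Correct trials (n=9): 420, 376, 299, 445, 342, 307, 392, 330, 294
Mean correct RT = 3205/9 = 356.1111 ms
Proportion correct = 9/11
IES = 356.1111 / (9/11) = 435.247 ms

435.2 ms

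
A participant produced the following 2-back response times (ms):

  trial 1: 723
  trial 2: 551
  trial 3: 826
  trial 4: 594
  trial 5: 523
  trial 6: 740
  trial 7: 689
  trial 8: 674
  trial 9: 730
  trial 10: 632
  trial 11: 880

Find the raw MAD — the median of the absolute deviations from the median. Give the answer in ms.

57 ms

Sorted: 523, 551, 594, 632, 674, 689, 723, 730, 740, 826, 880 → median = 689
|x − 689|: 34, 138, 137, 95, 166, 51, 0, 15, 41, 57, 191
Sorted deviations: 0, 15, 34, 41, 51, 57, 95, 137, 138, 166, 191 → MAD = 57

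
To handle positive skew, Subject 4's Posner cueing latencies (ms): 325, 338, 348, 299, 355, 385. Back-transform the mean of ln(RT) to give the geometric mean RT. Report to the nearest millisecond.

ln(RT): 5.7838, 5.8230, 5.8522, 5.7004, 5.8721, 5.9532
Mean ln(RT) = 34.9849/6 = 5.83081
Geometric mean = exp(5.83081) = 340.64 ms

341 ms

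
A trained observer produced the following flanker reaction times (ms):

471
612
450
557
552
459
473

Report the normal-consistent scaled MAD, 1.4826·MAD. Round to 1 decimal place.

Sorted: 450, 459, 471, 473, 552, 557, 612 → median = 473
|x − 473| sorted: 0, 2, 14, 23, 79, 84, 139 → MAD = 23
Robust SD ≈ 1.4826 × 23 = 34.100

34.1 ms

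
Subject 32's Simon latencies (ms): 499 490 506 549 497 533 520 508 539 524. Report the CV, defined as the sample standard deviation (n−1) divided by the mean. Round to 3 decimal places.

n = 10, Σ = 5165, M = 516.5000
Σ(x−M)² = 3474.500; s = √(3474.500/9) = 19.6483
CV = 19.6483 / 516.5000 = 0.03804

0.038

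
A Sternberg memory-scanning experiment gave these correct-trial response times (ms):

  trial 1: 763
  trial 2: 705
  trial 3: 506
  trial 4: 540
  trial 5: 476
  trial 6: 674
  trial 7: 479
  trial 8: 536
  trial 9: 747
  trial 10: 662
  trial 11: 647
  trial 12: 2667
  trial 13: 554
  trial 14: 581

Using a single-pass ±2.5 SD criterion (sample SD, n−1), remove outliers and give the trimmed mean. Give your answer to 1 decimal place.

605.4 ms

n = 14, ΣRT = 10537, M = 752.643
Σ(x−M)² = 4066049.21; s = √(4066049.21/13) = 559.261
Cutoffs: 752.643 ± 2.5·559.261 → [-645.5, 2150.8]
Outside: 2667 → excluded.
Retained (n=13): Σ = 7870, mean = 7870/13 = 605.385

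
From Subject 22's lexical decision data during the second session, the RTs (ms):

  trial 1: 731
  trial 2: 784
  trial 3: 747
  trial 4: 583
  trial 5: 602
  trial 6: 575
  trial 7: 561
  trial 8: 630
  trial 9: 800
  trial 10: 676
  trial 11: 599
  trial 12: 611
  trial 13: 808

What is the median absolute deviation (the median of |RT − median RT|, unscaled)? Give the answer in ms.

Sorted: 561, 575, 583, 599, 602, 611, 630, 676, 731, 747, 784, 800, 808 → median = 630
|x − 630|: 101, 154, 117, 47, 28, 55, 69, 0, 170, 46, 31, 19, 178
Sorted deviations: 0, 19, 28, 31, 46, 47, 55, 69, 101, 117, 154, 170, 178 → MAD = 55

55 ms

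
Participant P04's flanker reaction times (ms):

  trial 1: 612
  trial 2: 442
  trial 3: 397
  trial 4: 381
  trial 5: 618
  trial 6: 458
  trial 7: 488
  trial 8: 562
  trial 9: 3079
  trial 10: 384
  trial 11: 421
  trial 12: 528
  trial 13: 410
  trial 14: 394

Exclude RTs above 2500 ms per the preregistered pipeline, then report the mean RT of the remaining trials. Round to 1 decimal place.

Excluded: 3079
Retained (n=13): Σ = 6095
Mean = 6095/13 = 468.8462

468.8 ms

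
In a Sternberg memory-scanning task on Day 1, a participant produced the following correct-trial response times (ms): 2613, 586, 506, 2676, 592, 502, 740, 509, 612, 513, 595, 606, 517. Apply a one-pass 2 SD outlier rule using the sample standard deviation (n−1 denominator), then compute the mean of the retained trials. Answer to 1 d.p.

n = 13, ΣRT = 11567, M = 889.769
Σ(x−M)² = 7331628.31; s = √(7331628.31/12) = 781.645
Cutoffs: 889.769 ± 2·781.645 → [-673.5, 2453.1]
Outside: 2613, 2676 → excluded.
Retained (n=11): Σ = 6278, mean = 6278/11 = 570.727

570.7 ms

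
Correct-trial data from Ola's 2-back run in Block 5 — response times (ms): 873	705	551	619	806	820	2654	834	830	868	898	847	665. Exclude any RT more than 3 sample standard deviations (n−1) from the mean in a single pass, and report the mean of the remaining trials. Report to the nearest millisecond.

n = 13, ΣRT = 11970, M = 920.769
Σ(x−M)² = 3393978.31; s = √(3393978.31/12) = 531.819
Cutoffs: 920.769 ± 3·531.819 → [-674.7, 2516.2]
Outside: 2654 → excluded.
Retained (n=12): Σ = 9316, mean = 9316/12 = 776.333

776 ms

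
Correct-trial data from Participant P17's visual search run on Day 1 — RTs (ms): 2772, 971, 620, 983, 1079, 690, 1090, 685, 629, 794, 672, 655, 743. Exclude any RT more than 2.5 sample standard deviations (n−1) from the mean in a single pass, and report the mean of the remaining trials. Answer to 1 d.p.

n = 13, ΣRT = 12383, M = 952.538
Σ(x−M)² = 3938631.23; s = √(3938631.23/12) = 572.904
Cutoffs: 952.538 ± 2.5·572.904 → [-479.7, 2384.8]
Outside: 2772 → excluded.
Retained (n=12): Σ = 9611, mean = 9611/12 = 800.917

800.9 ms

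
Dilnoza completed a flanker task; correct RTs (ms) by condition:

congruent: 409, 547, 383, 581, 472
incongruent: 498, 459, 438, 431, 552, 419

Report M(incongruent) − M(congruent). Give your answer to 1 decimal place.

-12.2 ms

M(congruent) = 2392/5 = 478.400
M(incongruent) = 2797/6 = 466.167
Difference = 466.167 − 478.400 = -12.233 ms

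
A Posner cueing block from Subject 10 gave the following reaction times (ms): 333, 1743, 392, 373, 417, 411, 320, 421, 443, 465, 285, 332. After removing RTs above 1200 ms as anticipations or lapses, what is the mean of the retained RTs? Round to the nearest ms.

Excluded: 1743
Retained (n=11): Σ = 4192
Mean = 4192/11 = 381.0909

381 ms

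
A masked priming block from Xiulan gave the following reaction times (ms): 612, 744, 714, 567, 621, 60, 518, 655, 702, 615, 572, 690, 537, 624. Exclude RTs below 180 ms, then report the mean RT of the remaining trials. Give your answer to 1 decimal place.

Excluded: 60
Retained (n=13): Σ = 8171
Mean = 8171/13 = 628.5385

628.5 ms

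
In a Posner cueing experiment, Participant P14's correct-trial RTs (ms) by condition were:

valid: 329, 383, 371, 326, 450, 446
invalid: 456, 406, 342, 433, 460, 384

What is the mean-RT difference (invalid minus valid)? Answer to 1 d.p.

29.3 ms

M(valid) = 2305/6 = 384.167
M(invalid) = 2481/6 = 413.500
Difference = 413.500 − 384.167 = 29.333 ms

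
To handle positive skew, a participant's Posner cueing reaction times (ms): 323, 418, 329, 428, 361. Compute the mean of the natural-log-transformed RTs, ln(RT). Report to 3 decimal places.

5.911

ln(RT): 5.7777, 6.0355, 5.7961, 6.0591, 5.8889
Σ ln(RT) = 29.5572
Mean = 29.5572/5 = 5.91144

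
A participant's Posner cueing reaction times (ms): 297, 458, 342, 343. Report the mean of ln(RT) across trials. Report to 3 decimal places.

ln(RT): 5.6937, 6.1269, 5.8348, 5.8377
Σ ln(RT) = 23.4931
Mean = 23.4931/4 = 5.87329

5.873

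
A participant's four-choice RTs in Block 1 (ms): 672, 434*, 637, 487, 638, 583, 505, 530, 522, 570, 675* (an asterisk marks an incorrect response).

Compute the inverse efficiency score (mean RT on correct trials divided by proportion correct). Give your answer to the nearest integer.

Correct trials (n=9): 672, 637, 487, 638, 583, 505, 530, 522, 570
Mean correct RT = 5144/9 = 571.5556 ms
Proportion correct = 9/11
IES = 571.5556 / (9/11) = 698.568 ms

699 ms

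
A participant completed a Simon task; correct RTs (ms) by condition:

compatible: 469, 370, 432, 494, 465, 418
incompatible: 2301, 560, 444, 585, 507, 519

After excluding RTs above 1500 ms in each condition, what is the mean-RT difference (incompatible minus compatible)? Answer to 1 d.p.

incompatible: exclude 2301
M(compatible) = 2648/6 = 441.333
M(incompatible) = 2615/5 = 523.000
Difference = 523.000 − 441.333 = 81.667 ms

81.7 ms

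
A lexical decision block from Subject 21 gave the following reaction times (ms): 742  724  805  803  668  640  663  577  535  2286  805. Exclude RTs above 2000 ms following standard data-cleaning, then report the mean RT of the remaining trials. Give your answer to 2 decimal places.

696.20 ms

Excluded: 2286
Retained (n=10): Σ = 6962
Mean = 6962/10 = 696.2000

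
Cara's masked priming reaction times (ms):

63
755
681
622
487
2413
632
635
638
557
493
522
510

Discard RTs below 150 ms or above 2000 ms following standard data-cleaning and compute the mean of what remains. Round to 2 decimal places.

Excluded: 63, 2413
Retained (n=11): Σ = 6532
Mean = 6532/11 = 593.8182

593.82 ms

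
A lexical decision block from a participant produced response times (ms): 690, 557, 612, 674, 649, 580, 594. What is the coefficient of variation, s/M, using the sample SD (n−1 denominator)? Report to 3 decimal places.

n = 7, Σ = 4356, M = 622.2857
Σ(x−M)² = 14929.429; s = √(14929.429/6) = 49.8822
CV = 49.8822 / 622.2857 = 0.08016

0.080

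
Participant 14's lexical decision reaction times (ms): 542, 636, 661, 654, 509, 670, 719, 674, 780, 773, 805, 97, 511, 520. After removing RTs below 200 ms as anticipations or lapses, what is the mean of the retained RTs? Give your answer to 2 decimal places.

Excluded: 97
Retained (n=13): Σ = 8454
Mean = 8454/13 = 650.3077

650.31 ms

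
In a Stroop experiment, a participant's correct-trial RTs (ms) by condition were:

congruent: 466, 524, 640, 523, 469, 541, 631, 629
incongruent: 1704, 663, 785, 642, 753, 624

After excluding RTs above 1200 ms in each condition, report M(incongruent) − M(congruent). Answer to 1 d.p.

incongruent: exclude 1704
M(congruent) = 4423/8 = 552.875
M(incongruent) = 3467/5 = 693.400
Difference = 693.400 − 552.875 = 140.525 ms

140.5 ms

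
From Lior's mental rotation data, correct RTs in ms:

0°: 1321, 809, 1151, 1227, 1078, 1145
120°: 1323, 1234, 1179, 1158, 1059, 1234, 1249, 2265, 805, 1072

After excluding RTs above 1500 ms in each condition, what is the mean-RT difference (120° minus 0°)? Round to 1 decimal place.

24.1 ms

120°: exclude 2265
M(0°) = 6731/6 = 1121.833
M(120°) = 10313/9 = 1145.889
Difference = 1145.889 − 1121.833 = 24.056 ms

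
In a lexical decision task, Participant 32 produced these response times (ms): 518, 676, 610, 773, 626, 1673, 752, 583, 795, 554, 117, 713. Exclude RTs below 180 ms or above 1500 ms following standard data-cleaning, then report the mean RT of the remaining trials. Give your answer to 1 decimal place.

660.0 ms

Excluded: 117, 1673
Retained (n=10): Σ = 6600
Mean = 6600/10 = 660.0000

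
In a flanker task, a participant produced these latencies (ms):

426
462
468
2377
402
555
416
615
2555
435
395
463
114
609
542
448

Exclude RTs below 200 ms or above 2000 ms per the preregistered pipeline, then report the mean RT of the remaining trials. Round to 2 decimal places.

479.69 ms

Excluded: 114, 2377, 2555
Retained (n=13): Σ = 6236
Mean = 6236/13 = 479.6923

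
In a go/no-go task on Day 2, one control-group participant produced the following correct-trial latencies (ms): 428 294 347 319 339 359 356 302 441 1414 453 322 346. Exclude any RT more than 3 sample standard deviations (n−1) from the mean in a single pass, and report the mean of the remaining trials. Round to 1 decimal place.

358.8 ms

n = 13, ΣRT = 5720, M = 440.000
Σ(x−M)² = 1059218.00; s = √(1059218.00/12) = 297.100
Cutoffs: 440.000 ± 3·297.100 → [-451.3, 1331.3]
Outside: 1414 → excluded.
Retained (n=12): Σ = 4306, mean = 4306/12 = 358.833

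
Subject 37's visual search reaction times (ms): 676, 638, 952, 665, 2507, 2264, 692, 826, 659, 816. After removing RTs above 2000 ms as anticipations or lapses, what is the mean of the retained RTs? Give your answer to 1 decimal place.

Excluded: 2264, 2507
Retained (n=8): Σ = 5924
Mean = 5924/8 = 740.5000

740.5 ms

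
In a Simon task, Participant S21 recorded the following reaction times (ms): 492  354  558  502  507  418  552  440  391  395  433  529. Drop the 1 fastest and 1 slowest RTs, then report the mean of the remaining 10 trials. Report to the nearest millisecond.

Sorted: 354, 391, 395, 418, 433, 440, 492, 502, 507, 529, 552, 558
Drop lowest 1 (354) and highest 1 (558)
Remaining (n=10): Σ = 4659, mean = 4659/10 = 465.900

466 ms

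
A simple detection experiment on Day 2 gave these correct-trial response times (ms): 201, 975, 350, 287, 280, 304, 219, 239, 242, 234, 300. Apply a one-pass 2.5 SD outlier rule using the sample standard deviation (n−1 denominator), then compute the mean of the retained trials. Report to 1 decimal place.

265.6 ms

n = 11, ΣRT = 3631, M = 330.091
Σ(x−M)² = 476552.91; s = √(476552.91/10) = 218.301
Cutoffs: 330.091 ± 2.5·218.301 → [-215.7, 875.8]
Outside: 975 → excluded.
Retained (n=10): Σ = 2656, mean = 2656/10 = 265.600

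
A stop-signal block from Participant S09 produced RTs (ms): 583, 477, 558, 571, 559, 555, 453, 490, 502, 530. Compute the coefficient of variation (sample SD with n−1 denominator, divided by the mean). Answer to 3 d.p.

0.084

n = 10, Σ = 5278, M = 527.8000
Σ(x−M)² = 17813.600; s = √(17813.600/9) = 44.4892
CV = 44.4892 / 527.8000 = 0.08429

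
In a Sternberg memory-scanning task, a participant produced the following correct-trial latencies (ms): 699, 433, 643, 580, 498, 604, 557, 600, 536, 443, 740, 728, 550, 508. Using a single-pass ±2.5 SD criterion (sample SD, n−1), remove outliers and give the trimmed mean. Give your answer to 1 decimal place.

579.9 ms

n = 14, ΣRT = 8119, M = 579.929
Σ(x−M)² = 122260.93; s = √(122260.93/13) = 96.978
Cutoffs: 579.929 ± 2.5·96.978 → [337.5, 822.4]
No RTs fall outside the cutoffs; all 14 retained. Mean = 8119/14 = 579.929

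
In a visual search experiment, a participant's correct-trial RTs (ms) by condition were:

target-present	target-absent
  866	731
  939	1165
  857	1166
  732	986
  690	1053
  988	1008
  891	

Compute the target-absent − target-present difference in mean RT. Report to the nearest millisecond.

M(target-present) = 5963/7 = 851.857
M(target-absent) = 6109/6 = 1018.167
Difference = 1018.167 − 851.857 = 166.310 ms

166 ms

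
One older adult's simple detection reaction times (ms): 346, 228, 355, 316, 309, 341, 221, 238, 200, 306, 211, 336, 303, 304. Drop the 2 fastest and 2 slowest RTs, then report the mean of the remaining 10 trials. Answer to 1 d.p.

290.2 ms

Sorted: 200, 211, 221, 228, 238, 303, 304, 306, 309, 316, 336, 341, 346, 355
Drop lowest 2 (200, 211) and highest 2 (346, 355)
Remaining (n=10): Σ = 2902, mean = 2902/10 = 290.200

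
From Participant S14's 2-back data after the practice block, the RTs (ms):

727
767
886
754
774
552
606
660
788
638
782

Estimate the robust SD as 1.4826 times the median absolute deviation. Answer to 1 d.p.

Sorted: 552, 606, 638, 660, 727, 754, 767, 774, 782, 788, 886 → median = 754
|x − 754| sorted: 0, 13, 20, 27, 28, 34, 94, 116, 132, 148, 202 → MAD = 34
Robust SD ≈ 1.4826 × 34 = 50.408

50.4 ms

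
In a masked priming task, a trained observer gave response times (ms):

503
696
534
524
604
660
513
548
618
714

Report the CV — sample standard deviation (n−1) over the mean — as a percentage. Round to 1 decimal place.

13.2%

n = 10, Σ = 5914, M = 591.4000
Σ(x−M)² = 55226.400; s = √(55226.400/9) = 78.3343
CV = 78.3343 / 591.4000 = 0.13246 = 13.246%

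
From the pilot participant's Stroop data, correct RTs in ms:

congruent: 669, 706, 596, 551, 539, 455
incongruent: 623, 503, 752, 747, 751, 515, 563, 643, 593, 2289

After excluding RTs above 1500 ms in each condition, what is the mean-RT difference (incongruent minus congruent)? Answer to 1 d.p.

incongruent: exclude 2289
M(congruent) = 3516/6 = 586.000
M(incongruent) = 5690/9 = 632.222
Difference = 632.222 − 586.000 = 46.222 ms

46.2 ms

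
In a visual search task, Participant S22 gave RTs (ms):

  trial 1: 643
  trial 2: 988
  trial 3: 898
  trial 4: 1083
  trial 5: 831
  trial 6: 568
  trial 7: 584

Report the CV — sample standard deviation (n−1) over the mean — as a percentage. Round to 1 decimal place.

25.6%

n = 7, Σ = 5595, M = 799.2857
Σ(x−M)² = 251123.429; s = √(251123.429/6) = 204.5823
CV = 204.5823 / 799.2857 = 0.25596 = 25.596%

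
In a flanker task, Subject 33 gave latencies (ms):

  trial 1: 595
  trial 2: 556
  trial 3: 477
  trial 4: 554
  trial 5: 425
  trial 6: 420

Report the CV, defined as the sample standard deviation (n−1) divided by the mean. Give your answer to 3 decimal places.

n = 6, Σ = 3027, M = 504.5000
Σ(x−M)² = 27509.500; s = √(27509.500/5) = 74.1748
CV = 74.1748 / 504.5000 = 0.14703

0.147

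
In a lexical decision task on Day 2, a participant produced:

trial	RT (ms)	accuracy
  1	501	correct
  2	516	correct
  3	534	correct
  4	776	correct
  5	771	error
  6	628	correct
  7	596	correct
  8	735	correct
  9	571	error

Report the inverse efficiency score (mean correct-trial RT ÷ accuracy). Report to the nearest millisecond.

787 ms

Correct trials (n=7): 501, 516, 534, 776, 628, 596, 735
Mean correct RT = 4286/7 = 612.2857 ms
Proportion correct = 7/9
IES = 612.2857 / (7/9) = 787.224 ms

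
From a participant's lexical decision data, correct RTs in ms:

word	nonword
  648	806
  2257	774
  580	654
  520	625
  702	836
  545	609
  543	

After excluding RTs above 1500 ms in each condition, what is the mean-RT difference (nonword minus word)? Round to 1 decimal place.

127.7 ms

word: exclude 2257
M(word) = 3538/6 = 589.667
M(nonword) = 4304/6 = 717.333
Difference = 717.333 − 589.667 = 127.667 ms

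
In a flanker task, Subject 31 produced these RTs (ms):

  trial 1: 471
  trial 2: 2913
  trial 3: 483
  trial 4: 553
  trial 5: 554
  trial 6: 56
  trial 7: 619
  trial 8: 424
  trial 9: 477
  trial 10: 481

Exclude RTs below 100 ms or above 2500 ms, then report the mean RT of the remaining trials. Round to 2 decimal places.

Excluded: 56, 2913
Retained (n=8): Σ = 4062
Mean = 4062/8 = 507.7500

507.75 ms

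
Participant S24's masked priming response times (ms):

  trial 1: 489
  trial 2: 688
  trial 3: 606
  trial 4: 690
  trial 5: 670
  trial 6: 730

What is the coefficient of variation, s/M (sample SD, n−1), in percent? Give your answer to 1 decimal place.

n = 6, Σ = 3873, M = 645.5000
Σ(x−M)² = 37579.500; s = √(37579.500/5) = 86.6943
CV = 86.6943 / 645.5000 = 0.13431 = 13.431%

13.4%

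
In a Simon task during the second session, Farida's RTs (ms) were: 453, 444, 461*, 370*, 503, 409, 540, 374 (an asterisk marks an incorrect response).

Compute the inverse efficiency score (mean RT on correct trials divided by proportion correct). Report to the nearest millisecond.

605 ms

Correct trials (n=6): 453, 444, 503, 409, 540, 374
Mean correct RT = 2723/6 = 453.8333 ms
Proportion correct = 6/8
IES = 453.8333 / (6/8) = 605.111 ms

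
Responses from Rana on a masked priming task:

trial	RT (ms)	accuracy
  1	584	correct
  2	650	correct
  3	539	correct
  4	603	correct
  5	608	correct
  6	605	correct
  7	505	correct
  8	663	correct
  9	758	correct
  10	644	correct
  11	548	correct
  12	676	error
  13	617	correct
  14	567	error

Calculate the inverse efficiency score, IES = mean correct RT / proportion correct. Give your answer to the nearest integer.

712 ms

Correct trials (n=12): 584, 650, 539, 603, 608, 605, 505, 663, 758, 644, 548, 617
Mean correct RT = 7324/12 = 610.3333 ms
Proportion correct = 12/14
IES = 610.3333 / (12/14) = 712.056 ms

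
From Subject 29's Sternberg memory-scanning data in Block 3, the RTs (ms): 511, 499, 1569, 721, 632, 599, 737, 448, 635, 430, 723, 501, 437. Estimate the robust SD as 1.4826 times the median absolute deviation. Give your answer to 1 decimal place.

Sorted: 430, 437, 448, 499, 501, 511, 599, 632, 635, 721, 723, 737, 1569 → median = 599
|x − 599| sorted: 0, 33, 36, 88, 98, 100, 122, 124, 138, 151, 162, 169, 970 → MAD = 122
Robust SD ≈ 1.4826 × 122 = 180.877

180.9 ms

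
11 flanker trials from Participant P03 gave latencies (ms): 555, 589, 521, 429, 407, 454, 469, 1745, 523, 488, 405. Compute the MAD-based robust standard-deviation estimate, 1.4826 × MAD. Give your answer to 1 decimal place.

87.5 ms

Sorted: 405, 407, 429, 454, 469, 488, 521, 523, 555, 589, 1745 → median = 488
|x − 488| sorted: 0, 19, 33, 34, 35, 59, 67, 81, 83, 101, 1257 → MAD = 59
Robust SD ≈ 1.4826 × 59 = 87.473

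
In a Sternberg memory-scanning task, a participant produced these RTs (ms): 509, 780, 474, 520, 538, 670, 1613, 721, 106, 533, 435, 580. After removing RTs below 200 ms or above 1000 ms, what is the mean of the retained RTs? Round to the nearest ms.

576 ms

Excluded: 106, 1613
Retained (n=10): Σ = 5760
Mean = 5760/10 = 576.0000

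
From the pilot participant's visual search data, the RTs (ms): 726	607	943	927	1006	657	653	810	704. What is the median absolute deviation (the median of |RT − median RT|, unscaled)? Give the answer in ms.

Sorted: 607, 653, 657, 704, 726, 810, 927, 943, 1006 → median = 726
|x − 726|: 0, 119, 217, 201, 280, 69, 73, 84, 22
Sorted deviations: 0, 22, 69, 73, 84, 119, 201, 217, 280 → MAD = 84

84 ms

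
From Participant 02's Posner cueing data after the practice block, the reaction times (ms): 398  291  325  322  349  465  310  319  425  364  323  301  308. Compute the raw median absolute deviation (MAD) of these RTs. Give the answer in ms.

Sorted: 291, 301, 308, 310, 319, 322, 323, 325, 349, 364, 398, 425, 465 → median = 323
|x − 323|: 75, 32, 2, 1, 26, 142, 13, 4, 102, 41, 0, 22, 15
Sorted deviations: 0, 1, 2, 4, 13, 15, 22, 26, 32, 41, 75, 102, 142 → MAD = 22

22 ms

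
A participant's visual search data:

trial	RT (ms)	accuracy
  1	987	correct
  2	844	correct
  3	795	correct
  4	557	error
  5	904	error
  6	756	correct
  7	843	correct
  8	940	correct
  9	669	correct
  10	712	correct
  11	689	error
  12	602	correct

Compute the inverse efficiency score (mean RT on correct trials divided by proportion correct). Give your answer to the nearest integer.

1059 ms

Correct trials (n=9): 987, 844, 795, 756, 843, 940, 669, 712, 602
Mean correct RT = 7148/9 = 794.2222 ms
Proportion correct = 9/12
IES = 794.2222 / (9/12) = 1058.963 ms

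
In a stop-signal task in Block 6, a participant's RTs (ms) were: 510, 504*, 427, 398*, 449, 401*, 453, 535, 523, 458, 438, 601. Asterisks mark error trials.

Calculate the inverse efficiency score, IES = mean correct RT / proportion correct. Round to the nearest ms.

651 ms

Correct trials (n=9): 510, 427, 449, 453, 535, 523, 458, 438, 601
Mean correct RT = 4394/9 = 488.2222 ms
Proportion correct = 9/12
IES = 488.2222 / (9/12) = 650.963 ms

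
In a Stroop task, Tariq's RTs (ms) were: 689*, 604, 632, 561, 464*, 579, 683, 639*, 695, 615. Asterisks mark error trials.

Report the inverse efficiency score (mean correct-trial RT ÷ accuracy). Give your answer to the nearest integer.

892 ms

Correct trials (n=7): 604, 632, 561, 579, 683, 695, 615
Mean correct RT = 4369/7 = 624.1429 ms
Proportion correct = 7/10
IES = 624.1429 / (7/10) = 891.633 ms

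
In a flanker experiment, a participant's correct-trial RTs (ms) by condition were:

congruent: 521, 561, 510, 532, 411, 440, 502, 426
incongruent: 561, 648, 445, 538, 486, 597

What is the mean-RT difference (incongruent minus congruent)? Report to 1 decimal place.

M(congruent) = 3903/8 = 487.875
M(incongruent) = 3275/6 = 545.833
Difference = 545.833 − 487.875 = 57.958 ms

58.0 ms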